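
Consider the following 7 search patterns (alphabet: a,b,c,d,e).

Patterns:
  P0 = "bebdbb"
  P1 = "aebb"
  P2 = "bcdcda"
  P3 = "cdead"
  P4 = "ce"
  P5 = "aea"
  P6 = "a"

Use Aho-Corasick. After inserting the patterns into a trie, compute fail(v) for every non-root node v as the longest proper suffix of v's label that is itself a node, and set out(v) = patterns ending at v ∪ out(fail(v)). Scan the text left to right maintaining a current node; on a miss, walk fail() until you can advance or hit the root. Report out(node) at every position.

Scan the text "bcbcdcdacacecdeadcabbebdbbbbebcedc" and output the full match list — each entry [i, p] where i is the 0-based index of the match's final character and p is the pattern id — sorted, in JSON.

Construct AC machine:
Trie nodes:
  0='ε' goto a→7 b→1 c→16
  1='b' goto c→11 e→2
  2='be' goto b→3
  3='beb' goto d→4
  4='bebd' goto b→5
  5='bebdb' goto b→6
  6='bebdbb' goto ·  ←P0
  7='a' goto e→8  ←P6
  8='ae' goto a→22 b→9
  9='aeb' goto b→10
  10='aebb' goto ·  ←P1
  11='bc' goto d→12
  12='bcd' goto c→13
  13='bcdc' goto d→14
  14='bcdcd' goto a→15
  15='bcdcda' goto ·  ←P2
  16='c' goto d→17 e→21
  17='cd' goto e→18
  18='cde' goto a→19
  19='cdea' goto d→20
  20='cdead' goto ·  ←P3
  21='ce' goto ·  ←P4
  22='aea' goto ·  ←P5

BFS fail/out derivation:
  fail(1) 'b': from fail(0)=0 chase 'b': 0 ⇒ 0;  out=∅∪out(0)=∅
  fail(7) 'a': from fail(0)=0 chase 'a': 0 ⇒ 0;  out={6}∪out(0)={6}
  fail(16) 'c': from fail(0)=0 chase 'c': 0 ⇒ 0;  out=∅∪out(0)=∅
  fail(2) 'be': from fail(1)=0 chase 'e': 0 ⇒ 0;  out=∅∪out(0)=∅
  fail(8) 'ae': from fail(7)=0 chase 'e': 0 ⇒ 0;  out=∅∪out(0)=∅
  fail(11) 'bc': from fail(1)=0 chase 'c': 0 ⇒ 16;  out=∅∪out(16)=∅
  fail(17) 'cd': from fail(16)=0 chase 'd': 0 ⇒ 0;  out=∅∪out(0)=∅
  fail(21) 'ce': from fail(16)=0 chase 'e': 0 ⇒ 0;  out={4}∪out(0)={4}
  fail(3) 'beb': from fail(2)=0 chase 'b': 0 ⇒ 1;  out=∅∪out(1)=∅
  fail(9) 'aeb': from fail(8)=0 chase 'b': 0 ⇒ 1;  out=∅∪out(1)=∅
  fail(12) 'bcd': from fail(11)=16 chase 'd': 16 ⇒ 17;  out=∅∪out(17)=∅
  fail(18) 'cde': from fail(17)=0 chase 'e': 0 ⇒ 0;  out=∅∪out(0)=∅
  fail(22) 'aea': from fail(8)=0 chase 'a': 0 ⇒ 7;  out={5}∪out(7)={5,6}
  fail(4) 'bebd': from fail(3)=1 chase 'd': 1→0 ⇒ 0;  out=∅∪out(0)=∅
  fail(10) 'aebb': from fail(9)=1 chase 'b': 1→0 ⇒ 1;  out={1}∪out(1)={1}
  fail(13) 'bcdc': from fail(12)=17 chase 'c': 17→0 ⇒ 16;  out=∅∪out(16)=∅
  fail(19) 'cdea': from fail(18)=0 chase 'a': 0 ⇒ 7;  out=∅∪out(7)={6}
  fail(5) 'bebdb': from fail(4)=0 chase 'b': 0 ⇒ 1;  out=∅∪out(1)=∅
  fail(14) 'bcdcd': from fail(13)=16 chase 'd': 16 ⇒ 17;  out=∅∪out(17)=∅
  fail(20) 'cdead': from fail(19)=7 chase 'd': 7→0 ⇒ 0;  out={3}∪out(0)={3}
  fail(6) 'bebdbb': from fail(5)=1 chase 'b': 1→0 ⇒ 1;  out={0}∪out(1)={0}
  fail(15) 'bcdcda': from fail(14)=17 chase 'a': 17→0 ⇒ 7;  out={2}∪out(7)={2,6}

Text stream:
i=0 'b': node 0→1
i=1 'c': node 1→11
i=2 'b': node 11→1 (via fail)
i=3 'c': node 1→11
i=4 'd': node 11→12
i=5 'c': node 12→13
i=6 'd': node 13→14
i=7 'a': node 14→15  ** P2@[2:7],P6@[7:7]
i=8 'c': node 15→16 (via fail)
i=9 'a': node 16→7 (via fail)  ** P6@[9:9]
i=10 'c': node 7→16 (via fail)
i=11 'e': node 16→21  ** P4@[10:11]
i=12 'c': node 21→16 (via fail)
i=13 'd': node 16→17
i=14 'e': node 17→18
i=15 'a': node 18→19  ** P6@[15:15]
i=16 'd': node 19→20  ** P3@[12:16]
i=17 'c': node 20→16 (via fail)
i=18 'a': node 16→7 (via fail)  ** P6@[18:18]
i=19 'b': node 7→1 (via fail)
i=20 'b': node 1→1 (via fail)
i=21 'e': node 1→2
i=22 'b': node 2→3
i=23 'd': node 3→4
i=24 'b': node 4→5
i=25 'b': node 5→6  ** P0@[20:25]
i=26 'b': node 6→1 (via fail)
i=27 'b': node 1→1 (via fail)
i=28 'e': node 1→2
i=29 'b': node 2→3
i=30 'c': node 3→11 (via fail)
i=31 'e': node 11→21 (via fail)  ** P4@[30:31]
i=32 'd': node 21→0 (via fail)
i=33 'c': node 0→16

Matches: [[7,2],[7,6],[9,6],[11,4],[15,6],[16,3],[18,6],[25,0],[31,4]]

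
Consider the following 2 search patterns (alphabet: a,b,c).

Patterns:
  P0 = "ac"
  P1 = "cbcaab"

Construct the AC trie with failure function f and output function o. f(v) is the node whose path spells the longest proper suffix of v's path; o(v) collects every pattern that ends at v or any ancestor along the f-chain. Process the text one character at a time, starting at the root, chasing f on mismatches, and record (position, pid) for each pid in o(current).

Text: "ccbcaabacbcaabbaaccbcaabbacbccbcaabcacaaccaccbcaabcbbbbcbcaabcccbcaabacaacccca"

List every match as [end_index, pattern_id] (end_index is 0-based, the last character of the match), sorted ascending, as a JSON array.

Build:
Trie nodes:
  n0 'ε': a→1 c→3
  n1 'a': c→2
  n2 'ac': ·  [P0 ends]
  n3 'c': b→4
  n4 'cb': c→5
  n5 'cbc': a→6
  n6 'cbca': a→7
  n7 'cbcaa': b→8
  n8 'cbcaab': ·  [P1 ends]

BFS fail/out derivation:
  n1('a'): parent n0 fail=0; on 'a' 0 → fail=0;  out ∅∪∅=∅
  n3('c'): parent n0 fail=0; on 'c' 0 → fail=0;  out ∅∪∅=∅
  n2('ac'): parent n1 fail=0; on 'c' 0 → fail=3;  out {0}∪∅={0}
  n4('cb'): parent n3 fail=0; on 'b' 0 → fail=0;  out ∅∪∅=∅
  n5('cbc'): parent n4 fail=0; on 'c' 0 → fail=3;  out ∅∪∅=∅
  n6('cbca'): parent n5 fail=3; on 'a' 3→0 → fail=1;  out ∅∪∅=∅
  n7('cbcaa'): parent n6 fail=1; on 'a' 1→0 → fail=1;  out ∅∪∅=∅
  n8('cbcaab'): parent n7 fail=1; on 'b' 1→0 → fail=0;  out {1}∪∅={1}

Scan:
i=0 'c': node 0→3
i=1 'c': node 3→3 ·f
i=2 'b': node 3→4
i=3 'c': node 4→5
i=4 'a': node 5→6
i=5 'a': node 6→7
i=6 'b': node 7→8  emit P1@[1:6]
i=7 'a': node 8→1 ·f
i=8 'c': node 1→2  emit P0@[7:8]
i=9 'b': node 2→4 ·f
i=10 'c': node 4→5
i=11 'a': node 5→6
i=12 'a': node 6→7
i=13 'b': node 7→8  emit P1@[8:13]
i=14 'b': node 8→0 ·f
i=15 'a': node 0→1
i=16 'a': node 1→1 ·f
i=17 'c': node 1→2  emit P0@[16:17]
i=18 'c': node 2→3 ·f
i=19 'b': node 3→4
i=20 'c': node 4→5
i=21 'a': node 5→6
i=22 'a': node 6→7
i=23 'b': node 7→8  emit P1@[18:23]
i=24 'b': node 8→0 ·f
i=25 'a': node 0→1
i=26 'c': node 1→2  emit P0@[25:26]
i=27 'b': node 2→4 ·f
i=28 'c': node 4→5
i=29 'c': node 5→3 ·f
i=30 'b': node 3→4
i=31 'c': node 4→5
i=32 'a': node 5→6
i=33 'a': node 6→7
i=34 'b': node 7→8  emit P1@[29:34]
i=35 'c': node 8→3 ·f
i=36 'a': node 3→1 ·f
i=37 'c': node 1→2  emit P0@[36:37]
i=38 'a': node 2→1 ·f
i=39 'a': node 1→1 ·f
i=40 'c': node 1→2  emit P0@[39:40]
i=41 'c': node 2→3 ·f
i=42 'a': node 3→1 ·f
i=43 'c': node 1→2  emit P0@[42:43]
i=44 'c': node 2→3 ·f
i=45 'b': node 3→4
i=46 'c': node 4→5
i=47 'a': node 5→6
i=48 'a': node 6→7
i=49 'b': node 7→8  emit P1@[44:49]
i=50 'c': node 8→3 ·f
i=51 'b': node 3→4
i=52 'b': node 4→0 ·f
i=53 'b': node 0→0
i=54 'b': node 0→0
i=55 'c': node 0→3
i=56 'b': node 3→4
i=57 'c': node 4→5
i=58 'a': node 5→6
i=59 'a': node 6→7
i=60 'b': node 7→8  emit P1@[55:60]
i=61 'c': node 8→3 ·f
i=62 'c': node 3→3 ·f
i=63 'c': node 3→3 ·f
i=64 'b': node 3→4
i=65 'c': node 4→5
i=66 'a': node 5→6
i=67 'a': node 6→7
i=68 'b': node 7→8  emit P1@[63:68]
i=69 'a': node 8→1 ·f
i=70 'c': node 1→2  emit P0@[69:70]
i=71 'a': node 2→1 ·f
i=72 'a': node 1→1 ·f
i=73 'c': node 1→2  emit P0@[72:73]
i=74 'c': node 2→3 ·f
i=75 'c': node 3→3 ·f
i=76 'c': node 3→3 ·f
i=77 'a': node 3→1 ·f

Result: [[6,1],[8,0],[13,1],[17,0],[23,1],[26,0],[34,1],[37,0],[40,0],[43,0],[49,1],[60,1],[68,1],[70,0],[73,0]]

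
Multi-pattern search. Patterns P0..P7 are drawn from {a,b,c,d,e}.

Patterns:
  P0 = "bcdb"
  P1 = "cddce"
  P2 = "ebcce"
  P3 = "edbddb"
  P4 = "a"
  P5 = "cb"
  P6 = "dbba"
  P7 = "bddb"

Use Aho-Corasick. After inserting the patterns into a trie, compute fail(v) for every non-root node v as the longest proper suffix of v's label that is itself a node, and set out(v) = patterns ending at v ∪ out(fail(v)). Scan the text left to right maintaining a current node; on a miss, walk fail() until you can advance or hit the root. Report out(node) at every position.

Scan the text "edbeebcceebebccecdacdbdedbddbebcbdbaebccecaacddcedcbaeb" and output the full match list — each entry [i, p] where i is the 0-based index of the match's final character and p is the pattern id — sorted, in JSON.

Build:
Trie (insert patterns):
  n0 'ε': a→20 b→1 c→5 d→22 e→10
  n1 'b': c→2 d→26
  n2 'bc': d→3
  n3 'bcd': b→4
  n4 'bcdb': ·  ←P0
  n5 'c': b→21 d→6
  n6 'cd': d→7
  n7 'cdd': c→8
  n8 'cddc': e→9
  n9 'cddce': ·  ←P1
  n10 'e': b→11 d→15
  n11 'eb': c→12
  n12 'ebc': c→13
  n13 'ebcc': e→14
  n14 'ebcce': ·  ←P2
  n15 'ed': b→16
  n16 'edb': d→17
  n17 'edbd': d→18
  n18 'edbdd': b→19
  n19 'edbddb': ·  ←P3
  n20 'a': ·  ←P4
  n21 'cb': ·  ←P5
  n22 'd': b→23
  n23 'db': b→24
  n24 'dbb': a→25
  n25 'dbba': ·  ←P6
  n26 'bd': d→27
  n27 'bdd': b→28
  n28 'bddb': ·  ←P7

Failure links (BFS by depth):
  fail(1) 'b': from fail(0)=0 chase 'b': 0 ⇒ 0;  out=∅∪out(0)=∅
  fail(5) 'c': from fail(0)=0 chase 'c': 0 ⇒ 0;  out=∅∪out(0)=∅
  fail(10) 'e': from fail(0)=0 chase 'e': 0 ⇒ 0;  out=∅∪out(0)=∅
  fail(20) 'a': from fail(0)=0 chase 'a': 0 ⇒ 0;  out={4}∪out(0)={4}
  fail(22) 'd': from fail(0)=0 chase 'd': 0 ⇒ 0;  out=∅∪out(0)=∅
  fail(2) 'bc': from fail(1)=0 chase 'c': 0 ⇒ 5;  out=∅∪out(5)=∅
  fail(6) 'cd': from fail(5)=0 chase 'd': 0 ⇒ 22;  out=∅∪out(22)=∅
  fail(11) 'eb': from fail(10)=0 chase 'b': 0 ⇒ 1;  out=∅∪out(1)=∅
  fail(15) 'ed': from fail(10)=0 chase 'd': 0 ⇒ 22;  out=∅∪out(22)=∅
  fail(21) 'cb': from fail(5)=0 chase 'b': 0 ⇒ 1;  out={5}∪out(1)={5}
  fail(23) 'db': from fail(22)=0 chase 'b': 0 ⇒ 1;  out=∅∪out(1)=∅
  fail(26) 'bd': from fail(1)=0 chase 'd': 0 ⇒ 22;  out=∅∪out(22)=∅
  fail(3) 'bcd': from fail(2)=5 chase 'd': 5 ⇒ 6;  out=∅∪out(6)=∅
  fail(7) 'cdd': from fail(6)=22 chase 'd': 22→0 ⇒ 22;  out=∅∪out(22)=∅
  fail(12) 'ebc': from fail(11)=1 chase 'c': 1 ⇒ 2;  out=∅∪out(2)=∅
  fail(16) 'edb': from fail(15)=22 chase 'b': 22 ⇒ 23;  out=∅∪out(23)=∅
  fail(24) 'dbb': from fail(23)=1 chase 'b': 1→0 ⇒ 1;  out=∅∪out(1)=∅
  fail(27) 'bdd': from fail(26)=22 chase 'd': 22→0 ⇒ 22;  out=∅∪out(22)=∅
  fail(4) 'bcdb': from fail(3)=6 chase 'b': 6→22 ⇒ 23;  out={0}∪out(23)={0}
  fail(8) 'cddc': from fail(7)=22 chase 'c': 22→0 ⇒ 5;  out=∅∪out(5)=∅
  fail(13) 'ebcc': from fail(12)=2 chase 'c': 2→5→0 ⇒ 5;  out=∅∪out(5)=∅
  fail(17) 'edbd': from fail(16)=23 chase 'd': 23→1 ⇒ 26;  out=∅∪out(26)=∅
  fail(25) 'dbba': from fail(24)=1 chase 'a': 1→0 ⇒ 20;  out={6}∪out(20)={4,6}
  fail(28) 'bddb': from fail(27)=22 chase 'b': 22 ⇒ 23;  out={7}∪out(23)={7}
  fail(9) 'cddce': from fail(8)=5 chase 'e': 5→0 ⇒ 10;  out={1}∪out(10)={1}
  fail(14) 'ebcce': from fail(13)=5 chase 'e': 5→0 ⇒ 10;  out={2}∪out(10)={2}
  fail(18) 'edbdd': from fail(17)=26 chase 'd': 26 ⇒ 27;  out=∅∪out(27)=∅
  fail(19) 'edbddb': from fail(18)=27 chase 'b': 27 ⇒ 28;  out={3}∪out(28)={3,7}

Run:
[0] read 'e'  n0⇒n10
[1] read 'd'  n10⇒n15
[2] read 'b'  n15⇒n16
[3] read 'e'  n16⇒n10 (via fail)
[4] read 'e'  n10⇒n10 (via fail)
[5] read 'b'  n10⇒n11
[6] read 'c'  n11⇒n12
[7] read 'c'  n12⇒n13
[8] read 'e'  n13⇒n14  ** P2@[4:8]
[9] read 'e'  n14⇒n10 (via fail)
[10] read 'b'  n10⇒n11
[11] read 'e'  n11⇒n10 (via fail)
[12] read 'b'  n10⇒n11
[13] read 'c'  n11⇒n12
[14] read 'c'  n12⇒n13
[15] read 'e'  n13⇒n14  ** P2@[11:15]
[16] read 'c'  n14⇒n5 (via fail)
[17] read 'd'  n5⇒n6
[18] read 'a'  n6⇒n20 (via fail)  ** P4@[18:18]
[19] read 'c'  n20⇒n5 (via fail)
[20] read 'd'  n5⇒n6
[21] read 'b'  n6⇒n23 (via fail)
[22] read 'd'  n23⇒n26 (via fail)
[23] read 'e'  n26⇒n10 (via fail)
[24] read 'd'  n10⇒n15
[25] read 'b'  n15⇒n16
[26] read 'd'  n16⇒n17
[27] read 'd'  n17⇒n18
[28] read 'b'  n18⇒n19  ** P3@[23:28],P7@[25:28]
[29] read 'e'  n19⇒n10 (via fail)
[30] read 'b'  n10⇒n11
[31] read 'c'  n11⇒n12
[32] read 'b'  n12⇒n21 (via fail)  ** P5@[31:32]
[33] read 'd'  n21⇒n26 (via fail)
[34] read 'b'  n26⇒n23 (via fail)
[35] read 'a'  n23⇒n20 (via fail)  ** P4@[35:35]
[36] read 'e'  n20⇒n10 (via fail)
[37] read 'b'  n10⇒n11
[38] read 'c'  n11⇒n12
[39] read 'c'  n12⇒n13
[40] read 'e'  n13⇒n14  ** P2@[36:40]
[41] read 'c'  n14⇒n5 (via fail)
[42] read 'a'  n5⇒n20 (via fail)  ** P4@[42:42]
[43] read 'a'  n20⇒n20 (via fail)  ** P4@[43:43]
[44] read 'c'  n20⇒n5 (via fail)
[45] read 'd'  n5⇒n6
[46] read 'd'  n6⇒n7
[47] read 'c'  n7⇒n8
[48] read 'e'  n8⇒n9  ** P1@[44:48]
[49] read 'd'  n9⇒n15 (via fail)
[50] read 'c'  n15⇒n5 (via fail)
[51] read 'b'  n5⇒n21  ** P5@[50:51]
[52] read 'a'  n21⇒n20 (via fail)  ** P4@[52:52]
[53] read 'e'  n20⇒n10 (via fail)
[54] read 'b'  n10⇒n11

Matches: [[8,2],[15,2],[18,4],[28,3],[28,7],[32,5],[35,4],[40,2],[42,4],[43,4],[48,1],[51,5],[52,4]]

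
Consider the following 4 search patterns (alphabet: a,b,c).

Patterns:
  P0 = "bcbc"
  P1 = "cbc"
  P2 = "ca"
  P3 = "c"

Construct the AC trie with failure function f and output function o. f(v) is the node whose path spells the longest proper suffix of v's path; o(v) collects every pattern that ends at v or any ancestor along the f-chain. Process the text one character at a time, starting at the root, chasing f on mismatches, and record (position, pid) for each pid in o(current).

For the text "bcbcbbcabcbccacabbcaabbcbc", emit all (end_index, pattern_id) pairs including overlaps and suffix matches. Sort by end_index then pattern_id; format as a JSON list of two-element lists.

Build automaton:
Trie (insert patterns):
  0='ε' goto b→1 c→5
  1='b' goto c→2
  2='bc' goto b→3
  3='bcb' goto c→4
  4='bcbc' goto ·  [P0 ends]
  5='c' goto a→8 b→6  [P3 ends]
  6='cb' goto c→7
  7='cbc' goto ·  [P1 ends]
  8='ca' goto ·  [P2 ends]

BFS fail/out derivation:
  fail(1) 'b': from fail(0)=0 chase 'b': 0 ⇒ 0;  out=∅∪out(0)=∅
  fail(5) 'c': from fail(0)=0 chase 'c': 0 ⇒ 0;  out={3}∪out(0)={3}
  fail(2) 'bc': from fail(1)=0 chase 'c': 0 ⇒ 5;  out=∅∪out(5)={3}
  fail(6) 'cb': from fail(5)=0 chase 'b': 0 ⇒ 1;  out=∅∪out(1)=∅
  fail(8) 'ca': from fail(5)=0 chase 'a': 0 ⇒ 0;  out={2}∪out(0)={2}
  fail(3) 'bcb': from fail(2)=5 chase 'b': 5 ⇒ 6;  out=∅∪out(6)=∅
  fail(7) 'cbc': from fail(6)=1 chase 'c': 1 ⇒ 2;  out={1}∪out(2)={1,3}
  fail(4) 'bcbc': from fail(3)=6 chase 'c': 6 ⇒ 7;  out={0}∪out(7)={0,1,3}

Run:
[0] read 'b'  n0⇒n1
[1] read 'c'  n1⇒n2  ** P3@[1:1]
[2] read 'b'  n2⇒n3
[3] read 'c'  n3⇒n4  ** P0@[0:3],P1@[1:3],P3@[3:3]
[4] read 'b'  n4⇒n3 (via fail)
[5] read 'b'  n3⇒n1 (via fail)
[6] read 'c'  n1⇒n2  ** P3@[6:6]
[7] read 'a'  n2⇒n8 (via fail)  ** P2@[6:7]
[8] read 'b'  n8⇒n1 (via fail)
[9] read 'c'  n1⇒n2  ** P3@[9:9]
[10] read 'b'  n2⇒n3
[11] read 'c'  n3⇒n4  ** P0@[8:11],P1@[9:11],P3@[11:11]
[12] read 'c'  n4⇒n5 (via fail)  ** P3@[12:12]
[13] read 'a'  n5⇒n8  ** P2@[12:13]
[14] read 'c'  n8⇒n5 (via fail)  ** P3@[14:14]
[15] read 'a'  n5⇒n8  ** P2@[14:15]
[16] read 'b'  n8⇒n1 (via fail)
[17] read 'b'  n1⇒n1 (via fail)
[18] read 'c'  n1⇒n2  ** P3@[18:18]
[19] read 'a'  n2⇒n8 (via fail)  ** P2@[18:19]
[20] read 'a'  n8⇒n0 (via fail)
[21] read 'b'  n0⇒n1
[22] read 'b'  n1⇒n1 (via fail)
[23] read 'c'  n1⇒n2  ** P3@[23:23]
[24] read 'b'  n2⇒n3
[25] read 'c'  n3⇒n4  ** P0@[22:25],P1@[23:25],P3@[25:25]

Result: [[1,3],[3,0],[3,1],[3,3],[6,3],[7,2],[9,3],[11,0],[11,1],[11,3],[12,3],[13,2],[14,3],[15,2],[18,3],[19,2],[23,3],[25,0],[25,1],[25,3]]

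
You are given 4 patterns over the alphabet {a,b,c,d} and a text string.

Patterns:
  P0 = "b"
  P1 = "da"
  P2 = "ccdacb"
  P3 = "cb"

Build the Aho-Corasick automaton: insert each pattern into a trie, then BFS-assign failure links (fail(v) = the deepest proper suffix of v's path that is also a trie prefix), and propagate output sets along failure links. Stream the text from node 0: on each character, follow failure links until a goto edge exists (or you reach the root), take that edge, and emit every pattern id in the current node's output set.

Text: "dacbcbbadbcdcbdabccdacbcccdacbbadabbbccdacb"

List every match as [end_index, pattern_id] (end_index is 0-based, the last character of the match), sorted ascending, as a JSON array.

Build:
Trie (insert patterns):
  0='ε' goto b→1 c→4 d→2
  1='b' goto ·  ←P0
  2='d' goto a→3
  3='da' goto ·  ←P1
  4='c' goto b→10 c→5
  5='cc' goto d→6
  6='ccd' goto a→7
  7='ccda' goto c→8
  8='ccdac' goto b→9
  9='ccdacb' goto ·  ←P2
  10='cb' goto ·  ←P3

BFS fail/out derivation:
  n1('b'): parent n0 fail=0; on 'b' 0 → fail=0;  out {0}∪∅={0}
  n2('d'): parent n0 fail=0; on 'd' 0 → fail=0;  out ∅∪∅=∅
  n4('c'): parent n0 fail=0; on 'c' 0 → fail=0;  out ∅∪∅=∅
  n3('da'): parent n2 fail=0; on 'a' 0 → fail=0;  out {1}∪∅={1}
  n5('cc'): parent n4 fail=0; on 'c' 0 → fail=4;  out ∅∪∅=∅
  n10('cb'): parent n4 fail=0; on 'b' 0 → fail=1;  out {3}∪{0}={0,3}
  n6('ccd'): parent n5 fail=4; on 'd' 4→0 → fail=2;  out ∅∪∅=∅
  n7('ccda'): parent n6 fail=2; on 'a' 2 → fail=3;  out ∅∪{1}={1}
  n8('ccdac'): parent n7 fail=3; on 'c' 3→0 → fail=4;  out ∅∪∅=∅
  n9('ccdacb'): parent n8 fail=4; on 'b' 4 → fail=10;  out {2}∪{0,3}={0,2,3}

Run:
[0] read 'd'  n0⇒n2
[1] read 'a'  n2⇒n3  ** P1@[0:1]
[2] read 'c'  n3⇒n4 (fail-walked)
[3] read 'b'  n4⇒n10  ** P0@[3:3],P3@[2:3]
[4] read 'c'  n10⇒n4 (fail-walked)
[5] read 'b'  n4⇒n10  ** P0@[5:5],P3@[4:5]
[6] read 'b'  n10⇒n1 (fail-walked)  ** P0@[6:6]
[7] read 'a'  n1⇒n0 (fail-walked)
[8] read 'd'  n0⇒n2
[9] read 'b'  n2⇒n1 (fail-walked)  ** P0@[9:9]
[10] read 'c'  n1⇒n4 (fail-walked)
[11] read 'd'  n4⇒n2 (fail-walked)
[12] read 'c'  n2⇒n4 (fail-walked)
[13] read 'b'  n4⇒n10  ** P0@[13:13],P3@[12:13]
[14] read 'd'  n10⇒n2 (fail-walked)
[15] read 'a'  n2⇒n3  ** P1@[14:15]
[16] read 'b'  n3⇒n1 (fail-walked)  ** P0@[16:16]
[17] read 'c'  n1⇒n4 (fail-walked)
[18] read 'c'  n4⇒n5
[19] read 'd'  n5⇒n6
[20] read 'a'  n6⇒n7  ** P1@[19:20]
[21] read 'c'  n7⇒n8
[22] read 'b'  n8⇒n9  ** P0@[22:22],P2@[17:22],P3@[21:22]
[23] read 'c'  n9⇒n4 (fail-walked)
[24] read 'c'  n4⇒n5
[25] read 'c'  n5⇒n5 (fail-walked)
[26] read 'd'  n5⇒n6
[27] read 'a'  n6⇒n7  ** P1@[26:27]
[28] read 'c'  n7⇒n8
[29] read 'b'  n8⇒n9  ** P0@[29:29],P2@[24:29],P3@[28:29]
[30] read 'b'  n9⇒n1 (fail-walked)  ** P0@[30:30]
[31] read 'a'  n1⇒n0 (fail-walked)
[32] read 'd'  n0⇒n2
[33] read 'a'  n2⇒n3  ** P1@[32:33]
[34] read 'b'  n3⇒n1 (fail-walked)  ** P0@[34:34]
[35] read 'b'  n1⇒n1 (fail-walked)  ** P0@[35:35]
[36] read 'b'  n1⇒n1 (fail-walked)  ** P0@[36:36]
[37] read 'c'  n1⇒n4 (fail-walked)
[38] read 'c'  n4⇒n5
[39] read 'd'  n5⇒n6
[40] read 'a'  n6⇒n7  ** P1@[39:40]
[41] read 'c'  n7⇒n8
[42] read 'b'  n8⇒n9  ** P0@[42:42],P2@[37:42],P3@[41:42]

Result: [[1,1],[3,0],[3,3],[5,0],[5,3],[6,0],[9,0],[13,0],[13,3],[15,1],[16,0],[20,1],[22,0],[22,2],[22,3],[27,1],[29,0],[29,2],[29,3],[30,0],[33,1],[34,0],[35,0],[36,0],[40,1],[42,0],[42,2],[42,3]]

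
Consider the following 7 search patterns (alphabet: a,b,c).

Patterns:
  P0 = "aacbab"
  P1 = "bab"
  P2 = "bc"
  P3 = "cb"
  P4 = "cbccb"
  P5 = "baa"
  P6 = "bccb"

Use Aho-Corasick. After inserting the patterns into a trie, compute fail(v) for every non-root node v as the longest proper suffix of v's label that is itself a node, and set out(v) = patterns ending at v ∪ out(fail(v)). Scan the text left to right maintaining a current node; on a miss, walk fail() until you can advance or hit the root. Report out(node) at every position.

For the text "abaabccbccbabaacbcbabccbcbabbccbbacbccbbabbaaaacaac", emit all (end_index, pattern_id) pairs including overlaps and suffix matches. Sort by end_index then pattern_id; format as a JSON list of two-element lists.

Construct AC machine:
Trie (insert patterns):
  0='ε' goto a→1 b→7 c→11
  1='a' goto a→2
  2='aa' goto c→3
  3='aac' goto b→4
  4='aacb' goto a→5
  5='aacba' goto b→6
  6='aacbab' goto ·  [P0 ends]
  7='b' goto a→8 c→10
  8='ba' goto a→16 b→9
  9='bab' goto ·  [P1 ends]
  10='bc' goto c→17  [P2 ends]
  11='c' goto b→12
  12='cb' goto c→13  [P3 ends]
  13='cbc' goto c→14
  14='cbcc' goto b→15
  15='cbccb' goto ·  [P4 ends]
  16='baa' goto ·  [P5 ends]
  17='bcc' goto b→18
  18='bccb' goto ·  [P6 ends]

Failure links (BFS by depth):
  fail(1) 'a': from fail(0)=0 chase 'a': 0 ⇒ 0;  out=∅∪out(0)=∅
  fail(7) 'b': from fail(0)=0 chase 'b': 0 ⇒ 0;  out=∅∪out(0)=∅
  fail(11) 'c': from fail(0)=0 chase 'c': 0 ⇒ 0;  out=∅∪out(0)=∅
  fail(2) 'aa': from fail(1)=0 chase 'a': 0 ⇒ 1;  out=∅∪out(1)=∅
  fail(8) 'ba': from fail(7)=0 chase 'a': 0 ⇒ 1;  out=∅∪out(1)=∅
  fail(10) 'bc': from fail(7)=0 chase 'c': 0 ⇒ 11;  out={2}∪out(11)={2}
  fail(12) 'cb': from fail(11)=0 chase 'b': 0 ⇒ 7;  out={3}∪out(7)={3}
  fail(3) 'aac': from fail(2)=1 chase 'c': 1→0 ⇒ 11;  out=∅∪out(11)=∅
  fail(9) 'bab': from fail(8)=1 chase 'b': 1→0 ⇒ 7;  out={1}∪out(7)={1}
  fail(13) 'cbc': from fail(12)=7 chase 'c': 7 ⇒ 10;  out=∅∪out(10)={2}
  fail(16) 'baa': from fail(8)=1 chase 'a': 1 ⇒ 2;  out={5}∪out(2)={5}
  fail(17) 'bcc': from fail(10)=11 chase 'c': 11→0 ⇒ 11;  out=∅∪out(11)=∅
  fail(4) 'aacb': from fail(3)=11 chase 'b': 11 ⇒ 12;  out=∅∪out(12)={3}
  fail(14) 'cbcc': from fail(13)=10 chase 'c': 10 ⇒ 17;  out=∅∪out(17)=∅
  fail(18) 'bccb': from fail(17)=11 chase 'b': 11 ⇒ 12;  out={6}∪out(12)={3,6}
  fail(5) 'aacba': from fail(4)=12 chase 'a': 12→7 ⇒ 8;  out=∅∪out(8)=∅
  fail(15) 'cbccb': from fail(14)=17 chase 'b': 17 ⇒ 18;  out={4}∪out(18)={3,4,6}
  fail(6) 'aacbab': from fail(5)=8 chase 'b': 8 ⇒ 9;  out={0}∪out(9)={0,1}

Text stream:
[0] read 'a'  n0⇒n1
[1] read 'b'  n1⇒n7 (via fail)
[2] read 'a'  n7⇒n8
[3] read 'a'  n8⇒n16  → match P5@[1:3]
[4] read 'b'  n16⇒n7 (via fail)
[5] read 'c'  n7⇒n10  → match P2@[4:5]
[6] read 'c'  n10⇒n17
[7] read 'b'  n17⇒n18  → match P3@[6:7],P6@[4:7]
[8] read 'c'  n18⇒n13 (via fail)  → match P2@[7:8]
[9] read 'c'  n13⇒n14
[10] read 'b'  n14⇒n15  → match P3@[9:10],P4@[6:10],P6@[7:10]
[11] read 'a'  n15⇒n8 (via fail)
[12] read 'b'  n8⇒n9  → match P1@[10:12]
[13] read 'a'  n9⇒n8 (via fail)
[14] read 'a'  n8⇒n16  → match P5@[12:14]
[15] read 'c'  n16⇒n3 (via fail)
[16] read 'b'  n3⇒n4  → match P3@[15:16]
[17] read 'c'  n4⇒n13 (via fail)  → match P2@[16:17]
[18] read 'b'  n13⇒n12 (via fail)  → match P3@[17:18]
[19] read 'a'  n12⇒n8 (via fail)
[20] read 'b'  n8⇒n9  → match P1@[18:20]
[21] read 'c'  n9⇒n10 (via fail)  → match P2@[20:21]
[22] read 'c'  n10⇒n17
[23] read 'b'  n17⇒n18  → match P3@[22:23],P6@[20:23]
[24] read 'c'  n18⇒n13 (via fail)  → match P2@[23:24]
[25] read 'b'  n13⇒n12 (via fail)  → match P3@[24:25]
[26] read 'a'  n12⇒n8 (via fail)
[27] read 'b'  n8⇒n9  → match P1@[25:27]
[28] read 'b'  n9⇒n7 (via fail)
[29] read 'c'  n7⇒n10  → match P2@[28:29]
[30] read 'c'  n10⇒n17
[31] read 'b'  n17⇒n18  → match P3@[30:31],P6@[28:31]
[32] read 'b'  n18⇒n7 (via fail)
[33] read 'a'  n7⇒n8
[34] read 'c'  n8⇒n11 (via fail)
[35] read 'b'  n11⇒n12  → match P3@[34:35]
[36] read 'c'  n12⇒n13  → match P2@[35:36]
[37] read 'c'  n13⇒n14
[38] read 'b'  n14⇒n15  → match P3@[37:38],P4@[34:38],P6@[35:38]
[39] read 'b'  n15⇒n7 (via fail)
[40] read 'a'  n7⇒n8
[41] read 'b'  n8⇒n9  → match P1@[39:41]
[42] read 'b'  n9⇒n7 (via fail)
[43] read 'a'  n7⇒n8
[44] read 'a'  n8⇒n16  → match P5@[42:44]
[45] read 'a'  n16⇒n2 (via fail)
[46] read 'a'  n2⇒n2 (via fail)
[47] read 'c'  n2⇒n3
[48] read 'a'  n3⇒n1 (via fail)
[49] read 'a'  n1⇒n2
[50] read 'c'  n2⇒n3

Matches: [[3,5],[5,2],[7,3],[7,6],[8,2],[10,3],[10,4],[10,6],[12,1],[14,5],[16,3],[17,2],[18,3],[20,1],[21,2],[23,3],[23,6],[24,2],[25,3],[27,1],[29,2],[31,3],[31,6],[35,3],[36,2],[38,3],[38,4],[38,6],[41,1],[44,5]]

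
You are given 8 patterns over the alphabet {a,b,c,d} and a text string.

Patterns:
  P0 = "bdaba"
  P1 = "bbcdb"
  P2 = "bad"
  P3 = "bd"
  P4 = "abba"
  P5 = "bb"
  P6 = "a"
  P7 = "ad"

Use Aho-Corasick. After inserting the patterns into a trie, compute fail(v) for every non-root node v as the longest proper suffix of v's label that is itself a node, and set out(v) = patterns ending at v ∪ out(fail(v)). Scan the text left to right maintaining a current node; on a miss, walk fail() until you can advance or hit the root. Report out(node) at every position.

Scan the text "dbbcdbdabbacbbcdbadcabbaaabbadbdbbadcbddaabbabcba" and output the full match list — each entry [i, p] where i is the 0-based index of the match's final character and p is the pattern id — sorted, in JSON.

Construct AC machine:
Trie (insert patterns):
  n0 'ε': a→12 b→1
  n1 'b': a→10 b→6 d→2
  n2 'bd': a→3  ←P3
  n3 'bda': b→4
  n4 'bdab': a→5
  n5 'bdaba': ·  ←P0
  n6 'bb': c→7  ←P5
  n7 'bbc': d→8
  n8 'bbcd': b→9
  n9 'bbcdb': ·  ←P1
  n10 'ba': d→11
  n11 'bad': ·  ←P2
  n12 'a': b→13 d→16  ←P6
  n13 'ab': b→14
  n14 'abb': a→15
  n15 'abba': ·  ←P4
  n16 'ad': ·  ←P7

Failure links (BFS by depth):
  n1('b'): parent n0 fail=0; on 'b' 0 → fail=0;  out ∅∪∅=∅
  n12('a'): parent n0 fail=0; on 'a' 0 → fail=0;  out {6}∪∅={6}
  n2('bd'): parent n1 fail=0; on 'd' 0 → fail=0;  out {3}∪∅={3}
  n6('bb'): parent n1 fail=0; on 'b' 0 → fail=1;  out {5}∪∅={5}
  n10('ba'): parent n1 fail=0; on 'a' 0 → fail=12;  out ∅∪{6}={6}
  n13('ab'): parent n12 fail=0; on 'b' 0 → fail=1;  out ∅∪∅=∅
  n16('ad'): parent n12 fail=0; on 'd' 0 → fail=0;  out {7}∪∅={7}
  n3('bda'): parent n2 fail=0; on 'a' 0 → fail=12;  out ∅∪{6}={6}
  n7('bbc'): parent n6 fail=1; on 'c' 1→0 → fail=0;  out ∅∪∅=∅
  n11('bad'): parent n10 fail=12; on 'd' 12 → fail=16;  out {2}∪{7}={2,7}
  n14('abb'): parent n13 fail=1; on 'b' 1 → fail=6;  out ∅∪{5}={5}
  n4('bdab'): parent n3 fail=12; on 'b' 12 → fail=13;  out ∅∪∅=∅
  n8('bbcd'): parent n7 fail=0; on 'd' 0 → fail=0;  out ∅∪∅=∅
  n15('abba'): parent n14 fail=6; on 'a' 6→1 → fail=10;  out {4}∪{6}={4,6}
  n5('bdaba'): parent n4 fail=13; on 'a' 13→1 → fail=10;  out {0}∪{6}={0,6}
  n9('bbcdb'): parent n8 fail=0; on 'b' 0 → fail=1;  out {1}∪∅={1}

Run:
[0] read 'd'  n0⇒n0
[1] read 'b'  n0⇒n1
[2] read 'b'  n1⇒n6  emit P5@[1:2]
[3] read 'c'  n6⇒n7
[4] read 'd'  n7⇒n8
[5] read 'b'  n8⇒n9  emit P1@[1:5]
[6] read 'd'  n9⇒n2 (fail-walked)  emit P3@[5:6]
[7] read 'a'  n2⇒n3  emit P6@[7:7]
[8] read 'b'  n3⇒n4
[9] read 'b'  n4⇒n14 (fail-walked)  emit P5@[8:9]
[10] read 'a'  n14⇒n15  emit P4@[7:10],P6@[10:10]
[11] read 'c'  n15⇒n0 (fail-walked)
[12] read 'b'  n0⇒n1
[13] read 'b'  n1⇒n6  emit P5@[12:13]
[14] read 'c'  n6⇒n7
[15] read 'd'  n7⇒n8
[16] read 'b'  n8⇒n9  emit P1@[12:16]
[17] read 'a'  n9⇒n10 (fail-walked)  emit P6@[17:17]
[18] read 'd'  n10⇒n11  emit P2@[16:18],P7@[17:18]
[19] read 'c'  n11⇒n0 (fail-walked)
[20] read 'a'  n0⇒n12  emit P6@[20:20]
[21] read 'b'  n12⇒n13
[22] read 'b'  n13⇒n14  emit P5@[21:22]
[23] read 'a'  n14⇒n15  emit P4@[20:23],P6@[23:23]
[24] read 'a'  n15⇒n12 (fail-walked)  emit P6@[24:24]
[25] read 'a'  n12⇒n12 (fail-walked)  emit P6@[25:25]
[26] read 'b'  n12⇒n13
[27] read 'b'  n13⇒n14  emit P5@[26:27]
[28] read 'a'  n14⇒n15  emit P4@[25:28],P6@[28:28]
[29] read 'd'  n15⇒n11 (fail-walked)  emit P2@[27:29],P7@[28:29]
[30] read 'b'  n11⇒n1 (fail-walked)
[31] read 'd'  n1⇒n2  emit P3@[30:31]
[32] read 'b'  n2⇒n1 (fail-walked)
[33] read 'b'  n1⇒n6  emit P5@[32:33]
[34] read 'a'  n6⇒n10 (fail-walked)  emit P6@[34:34]
[35] read 'd'  n10⇒n11  emit P2@[33:35],P7@[34:35]
[36] read 'c'  n11⇒n0 (fail-walked)
[37] read 'b'  n0⇒n1
[38] read 'd'  n1⇒n2  emit P3@[37:38]
[39] read 'd'  n2⇒n0 (fail-walked)
[40] read 'a'  n0⇒n12  emit P6@[40:40]
[41] read 'a'  n12⇒n12 (fail-walked)  emit P6@[41:41]
[42] read 'b'  n12⇒n13
[43] read 'b'  n13⇒n14  emit P5@[42:43]
[44] read 'a'  n14⇒n15  emit P4@[41:44],P6@[44:44]
[45] read 'b'  n15⇒n13 (fail-walked)
[46] read 'c'  n13⇒n0 (fail-walked)
[47] read 'b'  n0⇒n1
[48] read 'a'  n1⇒n10  emit P6@[48:48]

Result: [[2,5],[5,1],[6,3],[7,6],[9,5],[10,4],[10,6],[13,5],[16,1],[17,6],[18,2],[18,7],[20,6],[22,5],[23,4],[23,6],[24,6],[25,6],[27,5],[28,4],[28,6],[29,2],[29,7],[31,3],[33,5],[34,6],[35,2],[35,7],[38,3],[40,6],[41,6],[43,5],[44,4],[44,6],[48,6]]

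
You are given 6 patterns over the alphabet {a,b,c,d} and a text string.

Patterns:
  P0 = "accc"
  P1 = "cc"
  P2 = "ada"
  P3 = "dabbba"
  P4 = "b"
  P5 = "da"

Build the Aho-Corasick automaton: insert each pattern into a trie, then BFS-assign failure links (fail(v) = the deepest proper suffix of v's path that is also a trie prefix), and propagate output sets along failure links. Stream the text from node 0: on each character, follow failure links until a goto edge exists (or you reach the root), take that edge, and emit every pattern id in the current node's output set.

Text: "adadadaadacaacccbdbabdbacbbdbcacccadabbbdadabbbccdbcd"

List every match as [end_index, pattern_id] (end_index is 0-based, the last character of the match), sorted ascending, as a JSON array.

Build:
Trie (insert patterns):
  0='ε' goto a→1 b→15 c→5 d→9
  1='a' goto c→2 d→7
  2='ac' goto c→3
  3='acc' goto c→4
  4='accc' goto ·  ←P0
  5='c' goto c→6
  6='cc' goto ·  ←P1
  7='ad' goto a→8
  8='ada' goto ·  ←P2
  9='d' goto a→10
  10='da' goto b→11  ←P5
  11='dab' goto b→12
  12='dabb' goto b→13
  13='dabbb' goto a→14
  14='dabbba' goto ·  ←P3
  15='b' goto ·  ←P4

Failure links (BFS by depth):
  fail(1) 'a': from fail(0)=0 chase 'a': 0 ⇒ 0;  out=∅∪out(0)=∅
  fail(5) 'c': from fail(0)=0 chase 'c': 0 ⇒ 0;  out=∅∪out(0)=∅
  fail(9) 'd': from fail(0)=0 chase 'd': 0 ⇒ 0;  out=∅∪out(0)=∅
  fail(15) 'b': from fail(0)=0 chase 'b': 0 ⇒ 0;  out={4}∪out(0)={4}
  fail(2) 'ac': from fail(1)=0 chase 'c': 0 ⇒ 5;  out=∅∪out(5)=∅
  fail(6) 'cc': from fail(5)=0 chase 'c': 0 ⇒ 5;  out={1}∪out(5)={1}
  fail(7) 'ad': from fail(1)=0 chase 'd': 0 ⇒ 9;  out=∅∪out(9)=∅
  fail(10) 'da': from fail(9)=0 chase 'a': 0 ⇒ 1;  out={5}∪out(1)={5}
  fail(3) 'acc': from fail(2)=5 chase 'c': 5 ⇒ 6;  out=∅∪out(6)={1}
  fail(8) 'ada': from fail(7)=9 chase 'a': 9 ⇒ 10;  out={2}∪out(10)={2,5}
  fail(11) 'dab': from fail(10)=1 chase 'b': 1→0 ⇒ 15;  out=∅∪out(15)={4}
  fail(4) 'accc': from fail(3)=6 chase 'c': 6→5 ⇒ 6;  out={0}∪out(6)={0,1}
  fail(12) 'dabb': from fail(11)=15 chase 'b': 15→0 ⇒ 15;  out=∅∪out(15)={4}
  fail(13) 'dabbb': from fail(12)=15 chase 'b': 15→0 ⇒ 15;  out=∅∪out(15)={4}
  fail(14) 'dabbba': from fail(13)=15 chase 'a': 15→0 ⇒ 1;  out={3}∪out(1)={3}

Run:
pos 0 'a': at 1
pos 1 'd': at 7
pos 2 'a': at 8  → match P2@[0:2],P5@[1:2]
pos 3 'd': at 7 (fail-walked)
pos 4 'a': at 8  → match P2@[2:4],P5@[3:4]
pos 5 'd': at 7 (fail-walked)
pos 6 'a': at 8  → match P2@[4:6],P5@[5:6]
pos 7 'a': at 1 (fail-walked)
pos 8 'd': at 7
pos 9 'a': at 8  → match P2@[7:9],P5@[8:9]
pos 10 'c': at 2 (fail-walked)
pos 11 'a': at 1 (fail-walked)
pos 12 'a': at 1 (fail-walked)
pos 13 'c': at 2
pos 14 'c': at 3  → match P1@[13:14]
pos 15 'c': at 4  → match P0@[12:15],P1@[14:15]
pos 16 'b': at 15 (fail-walked)  → match P4@[16:16]
pos 17 'd': at 9 (fail-walked)
pos 18 'b': at 15 (fail-walked)  → match P4@[18:18]
pos 19 'a': at 1 (fail-walked)
pos 20 'b': at 15 (fail-walked)  → match P4@[20:20]
pos 21 'd': at 9 (fail-walked)
pos 22 'b': at 15 (fail-walked)  → match P4@[22:22]
pos 23 'a': at 1 (fail-walked)
pos 24 'c': at 2
pos 25 'b': at 15 (fail-walked)  → match P4@[25:25]
pos 26 'b': at 15 (fail-walked)  → match P4@[26:26]
pos 27 'd': at 9 (fail-walked)
pos 28 'b': at 15 (fail-walked)  → match P4@[28:28]
pos 29 'c': at 5 (fail-walked)
pos 30 'a': at 1 (fail-walked)
pos 31 'c': at 2
pos 32 'c': at 3  → match P1@[31:32]
pos 33 'c': at 4  → match P0@[30:33],P1@[32:33]
pos 34 'a': at 1 (fail-walked)
pos 35 'd': at 7
pos 36 'a': at 8  → match P2@[34:36],P5@[35:36]
pos 37 'b': at 11 (fail-walked)  → match P4@[37:37]
pos 38 'b': at 12  → match P4@[38:38]
pos 39 'b': at 13  → match P4@[39:39]
pos 40 'd': at 9 (fail-walked)
pos 41 'a': at 10  → match P5@[40:41]
pos 42 'd': at 7 (fail-walked)
pos 43 'a': at 8  → match P2@[41:43],P5@[42:43]
pos 44 'b': at 11 (fail-walked)  → match P4@[44:44]
pos 45 'b': at 12  → match P4@[45:45]
pos 46 'b': at 13  → match P4@[46:46]
pos 47 'c': at 5 (fail-walked)
pos 48 'c': at 6  → match P1@[47:48]
pos 49 'd': at 9 (fail-walked)
pos 50 'b': at 15 (fail-walked)  → match P4@[50:50]
pos 51 'c': at 5 (fail-walked)
pos 52 'd': at 9 (fail-walked)

Matches: [[2,2],[2,5],[4,2],[4,5],[6,2],[6,5],[9,2],[9,5],[14,1],[15,0],[15,1],[16,4],[18,4],[20,4],[22,4],[25,4],[26,4],[28,4],[32,1],[33,0],[33,1],[36,2],[36,5],[37,4],[38,4],[39,4],[41,5],[43,2],[43,5],[44,4],[45,4],[46,4],[48,1],[50,4]]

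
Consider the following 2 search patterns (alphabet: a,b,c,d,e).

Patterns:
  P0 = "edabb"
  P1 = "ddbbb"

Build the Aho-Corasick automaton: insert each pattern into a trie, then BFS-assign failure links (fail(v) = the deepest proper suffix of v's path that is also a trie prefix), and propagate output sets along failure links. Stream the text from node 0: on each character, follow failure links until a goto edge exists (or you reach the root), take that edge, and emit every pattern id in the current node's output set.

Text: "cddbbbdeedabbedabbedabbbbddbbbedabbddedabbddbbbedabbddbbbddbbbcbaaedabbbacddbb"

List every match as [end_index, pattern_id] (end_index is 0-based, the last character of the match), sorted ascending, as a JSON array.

Construct AC machine:
Trie nodes:
  n0 'ε': d→6 e→1
  n1 'e': d→2
  n2 'ed': a→3
  n3 'eda': b→4
  n4 'edab': b→5
  n5 'edabb': ·  ←P0
  n6 'd': d→7
  n7 'dd': b→8
  n8 'ddb': b→9
  n9 'ddbb': b→10
  n10 'ddbbb': ·  ←P1

BFS fail/out derivation:
  fail(1) 'e': from fail(0)=0 chase 'e': 0 ⇒ 0;  out=∅∪out(0)=∅
  fail(6) 'd': from fail(0)=0 chase 'd': 0 ⇒ 0;  out=∅∪out(0)=∅
  fail(2) 'ed': from fail(1)=0 chase 'd': 0 ⇒ 6;  out=∅∪out(6)=∅
  fail(7) 'dd': from fail(6)=0 chase 'd': 0 ⇒ 6;  out=∅∪out(6)=∅
  fail(3) 'eda': from fail(2)=6 chase 'a': 6→0 ⇒ 0;  out=∅∪out(0)=∅
  fail(8) 'ddb': from fail(7)=6 chase 'b': 6→0 ⇒ 0;  out=∅∪out(0)=∅
  fail(4) 'edab': from fail(3)=0 chase 'b': 0 ⇒ 0;  out=∅∪out(0)=∅
  fail(9) 'ddbb': from fail(8)=0 chase 'b': 0 ⇒ 0;  out=∅∪out(0)=∅
  fail(5) 'edabb': from fail(4)=0 chase 'b': 0 ⇒ 0;  out={0}∪out(0)={0}
  fail(10) 'ddbbb': from fail(9)=0 chase 'b': 0 ⇒ 0;  out={1}∪out(0)={1}

Scan:
[0] read 'c'  n0⇒n0
[1] read 'd'  n0⇒n6
[2] read 'd'  n6⇒n7
[3] read 'b'  n7⇒n8
[4] read 'b'  n8⇒n9
[5] read 'b'  n9⇒n10  ** P1@[1:5]
[6] read 'd'  n10⇒n6 (fail-walked)
[7] read 'e'  n6⇒n1 (fail-walked)
[8] read 'e'  n1⇒n1 (fail-walked)
[9] read 'd'  n1⇒n2
[10] read 'a'  n2⇒n3
[11] read 'b'  n3⇒n4
[12] read 'b'  n4⇒n5  ** P0@[8:12]
[13] read 'e'  n5⇒n1 (fail-walked)
[14] read 'd'  n1⇒n2
[15] read 'a'  n2⇒n3
[16] read 'b'  n3⇒n4
[17] read 'b'  n4⇒n5  ** P0@[13:17]
[18] read 'e'  n5⇒n1 (fail-walked)
[19] read 'd'  n1⇒n2
[20] read 'a'  n2⇒n3
[21] read 'b'  n3⇒n4
[22] read 'b'  n4⇒n5  ** P0@[18:22]
[23] read 'b'  n5⇒n0 (fail-walked)
[24] read 'b'  n0⇒n0
[25] read 'd'  n0⇒n6
[26] read 'd'  n6⇒n7
[27] read 'b'  n7⇒n8
[28] read 'b'  n8⇒n9
[29] read 'b'  n9⇒n10  ** P1@[25:29]
[30] read 'e'  n10⇒n1 (fail-walked)
[31] read 'd'  n1⇒n2
[32] read 'a'  n2⇒n3
[33] read 'b'  n3⇒n4
[34] read 'b'  n4⇒n5  ** P0@[30:34]
[35] read 'd'  n5⇒n6 (fail-walked)
[36] read 'd'  n6⇒n7
[37] read 'e'  n7⇒n1 (fail-walked)
[38] read 'd'  n1⇒n2
[39] read 'a'  n2⇒n3
[40] read 'b'  n3⇒n4
[41] read 'b'  n4⇒n5  ** P0@[37:41]
[42] read 'd'  n5⇒n6 (fail-walked)
[43] read 'd'  n6⇒n7
[44] read 'b'  n7⇒n8
[45] read 'b'  n8⇒n9
[46] read 'b'  n9⇒n10  ** P1@[42:46]
[47] read 'e'  n10⇒n1 (fail-walked)
[48] read 'd'  n1⇒n2
[49] read 'a'  n2⇒n3
[50] read 'b'  n3⇒n4
[51] read 'b'  n4⇒n5  ** P0@[47:51]
[52] read 'd'  n5⇒n6 (fail-walked)
[53] read 'd'  n6⇒n7
[54] read 'b'  n7⇒n8
[55] read 'b'  n8⇒n9
[56] read 'b'  n9⇒n10  ** P1@[52:56]
[57] read 'd'  n10⇒n6 (fail-walked)
[58] read 'd'  n6⇒n7
[59] read 'b'  n7⇒n8
[60] read 'b'  n8⇒n9
[61] read 'b'  n9⇒n10  ** P1@[57:61]
[62] read 'c'  n10⇒n0 (fail-walked)
[63] read 'b'  n0⇒n0
[64] read 'a'  n0⇒n0
[65] read 'a'  n0⇒n0
[66] read 'e'  n0⇒n1
[67] read 'd'  n1⇒n2
[68] read 'a'  n2⇒n3
[69] read 'b'  n3⇒n4
[70] read 'b'  n4⇒n5  ** P0@[66:70]
[71] read 'b'  n5⇒n0 (fail-walked)
[72] read 'a'  n0⇒n0
[73] read 'c'  n0⇒n0
[74] read 'd'  n0⇒n6
[75] read 'd'  n6⇒n7
[76] read 'b'  n7⇒n8
[77] read 'b'  n8⇒n9

Matches: [[5,1],[12,0],[17,0],[22,0],[29,1],[34,0],[41,0],[46,1],[51,0],[56,1],[61,1],[70,0]]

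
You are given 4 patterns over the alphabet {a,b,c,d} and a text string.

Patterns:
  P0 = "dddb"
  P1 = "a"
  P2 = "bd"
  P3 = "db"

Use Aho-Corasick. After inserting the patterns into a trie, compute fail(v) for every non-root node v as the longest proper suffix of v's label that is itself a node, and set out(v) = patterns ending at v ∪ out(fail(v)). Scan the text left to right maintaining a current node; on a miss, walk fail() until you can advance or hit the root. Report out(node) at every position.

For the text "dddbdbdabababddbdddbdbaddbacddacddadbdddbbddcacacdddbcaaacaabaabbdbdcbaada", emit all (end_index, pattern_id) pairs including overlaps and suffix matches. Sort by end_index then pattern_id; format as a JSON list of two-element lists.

Build:
Trie nodes:
  0='ε' goto a→5 b→6 d→1
  1='d' goto b→8 d→2
  2='dd' goto d→3
  3='ddd' goto b→4
  4='dddb' goto ·  [P0 ends]
  5='a' goto ·  [P1 ends]
  6='b' goto d→7
  7='bd' goto ·  [P2 ends]
  8='db' goto ·  [P3 ends]

Failure links (BFS by depth):
  fail(1) 'd': from fail(0)=0 chase 'd': 0 ⇒ 0;  out=∅∪out(0)=∅
  fail(5) 'a': from fail(0)=0 chase 'a': 0 ⇒ 0;  out={1}∪out(0)={1}
  fail(6) 'b': from fail(0)=0 chase 'b': 0 ⇒ 0;  out=∅∪out(0)=∅
  fail(2) 'dd': from fail(1)=0 chase 'd': 0 ⇒ 1;  out=∅∪out(1)=∅
  fail(7) 'bd': from fail(6)=0 chase 'd': 0 ⇒ 1;  out={2}∪out(1)={2}
  fail(8) 'db': from fail(1)=0 chase 'b': 0 ⇒ 6;  out={3}∪out(6)={3}
  fail(3) 'ddd': from fail(2)=1 chase 'd': 1 ⇒ 2;  out=∅∪out(2)=∅
  fail(4) 'dddb': from fail(3)=2 chase 'b': 2→1 ⇒ 8;  out={0}∪out(8)={0,3}

Text stream:
pos 0 'd': at 1
pos 1 'd': at 2
pos 2 'd': at 3
pos 3 'b': at 4  emit P0@[0:3],P3@[2:3]
pos 4 'd': at 7 (via fail)  emit P2@[3:4]
pos 5 'b': at 8 (via fail)  emit P3@[4:5]
pos 6 'd': at 7 (via fail)  emit P2@[5:6]
pos 7 'a': at 5 (via fail)  emit P1@[7:7]
pos 8 'b': at 6 (via fail)
pos 9 'a': at 5 (via fail)  emit P1@[9:9]
pos 10 'b': at 6 (via fail)
pos 11 'a': at 5 (via fail)  emit P1@[11:11]
pos 12 'b': at 6 (via fail)
pos 13 'd': at 7  emit P2@[12:13]
pos 14 'd': at 2 (via fail)
pos 15 'b': at 8 (via fail)  emit P3@[14:15]
pos 16 'd': at 7 (via fail)  emit P2@[15:16]
pos 17 'd': at 2 (via fail)
pos 18 'd': at 3
pos 19 'b': at 4  emit P0@[16:19],P3@[18:19]
pos 20 'd': at 7 (via fail)  emit P2@[19:20]
pos 21 'b': at 8 (via fail)  emit P3@[20:21]
pos 22 'a': at 5 (via fail)  emit P1@[22:22]
pos 23 'd': at 1 (via fail)
pos 24 'd': at 2
pos 25 'b': at 8 (via fail)  emit P3@[24:25]
pos 26 'a': at 5 (via fail)  emit P1@[26:26]
pos 27 'c': at 0 (via fail)
pos 28 'd': at 1
pos 29 'd': at 2
pos 30 'a': at 5 (via fail)  emit P1@[30:30]
pos 31 'c': at 0 (via fail)
pos 32 'd': at 1
pos 33 'd': at 2
pos 34 'a': at 5 (via fail)  emit P1@[34:34]
pos 35 'd': at 1 (via fail)
pos 36 'b': at 8  emit P3@[35:36]
pos 37 'd': at 7 (via fail)  emit P2@[36:37]
pos 38 'd': at 2 (via fail)
pos 39 'd': at 3
pos 40 'b': at 4  emit P0@[37:40],P3@[39:40]
pos 41 'b': at 6 (via fail)
pos 42 'd': at 7  emit P2@[41:42]
pos 43 'd': at 2 (via fail)
pos 44 'c': at 0 (via fail)
pos 45 'a': at 5  emit P1@[45:45]
pos 46 'c': at 0 (via fail)
pos 47 'a': at 5  emit P1@[47:47]
pos 48 'c': at 0 (via fail)
pos 49 'd': at 1
pos 50 'd': at 2
pos 51 'd': at 3
pos 52 'b': at 4  emit P0@[49:52],P3@[51:52]
pos 53 'c': at 0 (via fail)
pos 54 'a': at 5  emit P1@[54:54]
pos 55 'a': at 5 (via fail)  emit P1@[55:55]
pos 56 'a': at 5 (via fail)  emit P1@[56:56]
pos 57 'c': at 0 (via fail)
pos 58 'a': at 5  emit P1@[58:58]
pos 59 'a': at 5 (via fail)  emit P1@[59:59]
pos 60 'b': at 6 (via fail)
pos 61 'a': at 5 (via fail)  emit P1@[61:61]
pos 62 'a': at 5 (via fail)  emit P1@[62:62]
pos 63 'b': at 6 (via fail)
pos 64 'b': at 6 (via fail)
pos 65 'd': at 7  emit P2@[64:65]
pos 66 'b': at 8 (via fail)  emit P3@[65:66]
pos 67 'd': at 7 (via fail)  emit P2@[66:67]
pos 68 'c': at 0 (via fail)
pos 69 'b': at 6
pos 70 'a': at 5 (via fail)  emit P1@[70:70]
pos 71 'a': at 5 (via fail)  emit P1@[71:71]
pos 72 'd': at 1 (via fail)
pos 73 'a': at 5 (via fail)  emit P1@[73:73]

All matches (sorted): [[3,0],[3,3],[4,2],[5,3],[6,2],[7,1],[9,1],[11,1],[13,2],[15,3],[16,2],[19,0],[19,3],[20,2],[21,3],[22,1],[25,3],[26,1],[30,1],[34,1],[36,3],[37,2],[40,0],[40,3],[42,2],[45,1],[47,1],[52,0],[52,3],[54,1],[55,1],[56,1],[58,1],[59,1],[61,1],[62,1],[65,2],[66,3],[67,2],[70,1],[71,1],[73,1]]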